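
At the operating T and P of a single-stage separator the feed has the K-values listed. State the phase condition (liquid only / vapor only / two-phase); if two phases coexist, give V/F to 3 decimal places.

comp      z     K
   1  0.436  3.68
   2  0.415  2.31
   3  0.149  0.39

ΣzᵢKᵢ = 2.621; Σzᵢ/Kᵢ = 0.680.
Since Σzᵢ/Kᵢ < 1 the mixture is above its dew point — single vapor phase.

vapor only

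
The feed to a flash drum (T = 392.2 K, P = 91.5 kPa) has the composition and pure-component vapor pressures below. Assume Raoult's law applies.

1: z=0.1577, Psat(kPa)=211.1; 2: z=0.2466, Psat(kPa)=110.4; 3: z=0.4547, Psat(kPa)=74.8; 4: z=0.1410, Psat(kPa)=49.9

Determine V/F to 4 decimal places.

V/F = 0.4803

Raoult's law: Kᵢ = Pᵢˢᵃᵗ/P = Pᵢˢᵃᵗ/91.5.
  K_1 = 211.1/91.5 = 2.307104, K_2 = 110.4/91.5 = 1.206557, K_3 = 74.8/91.5 = 0.817486, K_4 = 49.9/91.5 = 0.545355
Iterate (Newton) starting at V/F = 0.67:
  V/F = 0.6700: g = -0.03210, g' = -0.1646 → V/F = 0.4750
  V/F = 0.4750: g = 0.00093, g' = -0.1768 → V/F = 0.4803
Converged at V/F = 0.4803.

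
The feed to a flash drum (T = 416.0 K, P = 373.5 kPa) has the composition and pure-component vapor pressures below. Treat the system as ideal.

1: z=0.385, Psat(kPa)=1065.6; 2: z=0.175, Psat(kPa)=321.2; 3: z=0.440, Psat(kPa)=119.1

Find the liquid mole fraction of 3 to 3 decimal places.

Raoult's law: Kᵢ = Pᵢˢᵃᵗ/P = Pᵢˢᵃᵗ/373.5.
  K_1 = 1065.6/373.5 = 2.85301, K_2 = 321.2/373.5 = 0.85997, K_3 = 119.1/373.5 = 0.31888
Material balance + equilibrium reduce to Σ zᵢ(Kᵢ−1)/(1+ψ(Kᵢ−1)) = 0.
Feasibility: ΣzᵢKᵢ = 1.389, Σzᵢ/Kᵢ = 1.718 — both > 1, two phases present.
Newton iteration, ψ⁰ = 0.5:
  ψ = 0.500: g = -0.1105, g' = -0.830 → ψ = 0.367
  ψ = 0.367: g = -0.0006, g' = -0.835 → ψ = 0.366
Converged at ψ = 0.366.
Compositions from xᵢ = zᵢ/(1+ψ(Kᵢ−1)), yᵢ = Kᵢxᵢ:
  1: x = 0.229, y = 0.654
  2: x = 0.184, y = 0.159
  3: x = 0.586, y = 0.187

x_3 = 0.586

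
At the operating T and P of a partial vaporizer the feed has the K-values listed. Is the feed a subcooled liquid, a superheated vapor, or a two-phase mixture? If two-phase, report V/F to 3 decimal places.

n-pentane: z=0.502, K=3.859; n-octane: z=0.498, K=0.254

ΣzᵢKᵢ = 2.064; Σzᵢ/Kᵢ = 2.091.
Both exceed 1, so a two-phase solution exists.
Rachford–Rice: g(ψ) = Σ zᵢ(Kᵢ−1)/(1+ψ(Kᵢ−1)) = 0.
Binary case is linear: z₁(K₁−1)(1+ψ(K₂−1)) + z₂(K₂−1)(1+ψ(K₁−1)) = 0
⇒ ψ = [z₁(K₁−1)+z₂(K₂−1)] / [−(K₁−1)(K₂−1)] = 1.0637/2.1328 = 0.499

two-phase, V/F = 0.499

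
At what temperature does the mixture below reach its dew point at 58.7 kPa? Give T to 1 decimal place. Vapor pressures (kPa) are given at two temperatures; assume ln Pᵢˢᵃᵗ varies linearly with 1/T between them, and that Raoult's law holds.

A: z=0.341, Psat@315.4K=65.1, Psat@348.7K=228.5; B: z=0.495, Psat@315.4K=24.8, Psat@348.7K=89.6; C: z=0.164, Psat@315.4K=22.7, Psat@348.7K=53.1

T = 332.8 K

Dew-point temperature: Σzᵢ·P/Pᵢˢᵃᵗ(T) = 1. Interpolate ln Pᵢˢᵃᵗ = aᵢ + bᵢ/T.
  T = 315.4 K: ΣzᵢP/Pᵢˢᵃᵗ = 1.9032
  T = 348.7 K: ΣzᵢP/Pᵢˢᵃᵗ = 0.5932
  T = 332.0 K: ΣzᵢP/Pᵢˢᵃᵗ = 1.0291
  T = 340.4 K: ΣzᵢP/Pᵢˢᵃᵗ = 0.7740
  T = 336.2 K: ΣzᵢP/Pᵢˢᵃᵗ = 0.8906
  T = 334.1 K: ΣzᵢP/Pᵢˢᵃᵗ = 0.9569
Interpolating between 332.0 K and 334.1 K gives T ≈ 332.8 K.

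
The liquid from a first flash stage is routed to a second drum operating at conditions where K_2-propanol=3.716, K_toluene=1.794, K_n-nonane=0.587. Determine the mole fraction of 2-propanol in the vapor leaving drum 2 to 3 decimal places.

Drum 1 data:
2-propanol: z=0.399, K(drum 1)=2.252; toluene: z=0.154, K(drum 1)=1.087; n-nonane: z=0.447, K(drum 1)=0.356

y_2-propanol (drum 2) = 0.354

Drum 1:
Rachford–Rice: g(ψ₁) = Σ zᵢ(Kᵢ−1)/(1+ψ₁(Kᵢ−1)) = 0.
Feasibility: ΣzᵢKᵢ = 1.225, Σzᵢ/Kᵢ = 1.574 — both > 1, two phases present.
Iterate (Newton) starting at ψ₁ = 0.45:
  ψ₁ = 0.450: g = -0.0729, g' = -0.625 → ψ₁ = 0.333
  ψ₁ = 0.333: g = -0.0010, g' = -0.613 → ψ₁ = 0.332
Converged at ψ₁ = 0.332.
Drum-1 compositions:
  2-propanol: x = 0.282, y = 0.635
  toluene: x = 0.150, y = 0.163
  n-nonane: x = 0.568, y = 0.202
Drum-2 feed = drum-1 liquid: z₂ = (0.2820, 0.1497, 0.5684).
Drum 2:
Newton iteration, ψ₂⁰ = 0.54:
  ψ₂ = 0.540: g = 0.0915, g' = -0.549 → ψ₂ = 0.707
  ψ₂ = 0.707: g = 0.0069, g' = -0.476 → ψ₂ = 0.721
Converged at ψ₂ = 0.721.
  2-propanol: x = 0.095, y = 0.354
  toluene: x = 0.095, y = 0.171
  n-nonane: x = 0.810, y = 0.475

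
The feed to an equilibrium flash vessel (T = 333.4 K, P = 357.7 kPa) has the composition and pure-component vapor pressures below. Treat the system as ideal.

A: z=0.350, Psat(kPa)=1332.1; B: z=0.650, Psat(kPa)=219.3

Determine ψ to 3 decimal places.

ψ = 0.666

Raoult's law: Kᵢ = Pᵢˢᵃᵗ/P = Pᵢˢᵃᵗ/357.7.
  K_A = 1332.1/357.7 = 3.72407, K_B = 219.3/357.7 = 0.61308
Let ψ = V/F and solve Σ zᵢ(Kᵢ−1)/(1+ψ(Kᵢ−1)) = 0.
g(0) = ΣzᵢKᵢ − 1 = 0.702 and g(1) = 1 − Σzᵢ/Kᵢ = -0.154, so a root lies in (0, 1).
Binary case is linear: z₁(K₁−1)(1+ψ(K₂−1)) + z₂(K₂−1)(1+ψ(K₁−1)) = 0
⇒ ψ = [z₁(K₁−1)+z₂(K₂−1)] / [−(K₁−1)(K₂−1)] = 0.7019/1.0540 = 0.666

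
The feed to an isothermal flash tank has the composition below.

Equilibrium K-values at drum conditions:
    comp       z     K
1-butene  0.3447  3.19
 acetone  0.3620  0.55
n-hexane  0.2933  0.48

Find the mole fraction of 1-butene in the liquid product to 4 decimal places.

x_1-butene = 0.1804

Iterate (Newton) starting at ψ = 0.58:
  ψ = 0.5800: g = -0.10629, g' = -0.6176 → ψ = 0.4079
  ψ = 0.4079: g = 0.00562, g' = -0.6989 → ψ = 0.4159
  ψ = 0.4159: g = 0.00002, g' = -0.6928 → ψ = 0.4160
Converged at ψ = 0.4160.
Compositions from xᵢ = zᵢ/(1+ψ(Kᵢ−1)), yᵢ = Kᵢxᵢ:
  1-butene: x = 0.1804, y = 0.5754
  acetone: x = 0.4454, y = 0.2450
  n-hexane: x = 0.3743, y = 0.1796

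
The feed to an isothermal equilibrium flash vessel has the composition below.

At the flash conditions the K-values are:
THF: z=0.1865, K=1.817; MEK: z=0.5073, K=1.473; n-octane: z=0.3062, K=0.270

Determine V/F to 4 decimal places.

V/F = 0.4019

Rachford–Rice: g(V/F) = Σ zᵢ(Kᵢ−1)/(1+V/F(Kᵢ−1)) = 0.
Feasibility: ΣzᵢKᵢ = 1.1688, Σzᵢ/Kᵢ = 1.5811 — both > 1, two phases present.
Iterate (Newton) starting at V/F = 0.5:
  V/F = 0.5000: g = -0.04977, g' = -0.5417 → V/F = 0.4081
  V/F = 0.4081: g = -0.00298, g' = -0.4808 → V/F = 0.4019
Converged at V/F = 0.4019.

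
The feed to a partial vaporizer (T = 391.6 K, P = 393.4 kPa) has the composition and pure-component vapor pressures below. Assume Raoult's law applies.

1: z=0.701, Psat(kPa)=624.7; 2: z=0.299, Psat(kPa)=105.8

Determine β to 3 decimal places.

Raoult's law: Kᵢ = Pᵢˢᵃᵗ/P = Pᵢˢᵃᵗ/393.4.
  K_1 = 624.7/393.4 = 1.58795, K_2 = 105.8/393.4 = 0.26894
Let β = V/F and solve Σ zᵢ(Kᵢ−1)/(1+β(Kᵢ−1)) = 0.
Check two-phase: ΣzᵢKᵢ = 1.194 > 1 and Σzᵢ/Kᵢ = 1.553 > 1, so g(0) = 0.194 > 0 and g(1) = -0.553 < 0.
Binary case is linear: z₁(K₁−1)(1+β(K₂−1)) + z₂(K₂−1)(1+β(K₁−1)) = 0
⇒ β = [z₁(K₁−1)+z₂(K₂−1)] / [−(K₁−1)(K₂−1)] = 0.1936/0.4298 = 0.450

β = 0.450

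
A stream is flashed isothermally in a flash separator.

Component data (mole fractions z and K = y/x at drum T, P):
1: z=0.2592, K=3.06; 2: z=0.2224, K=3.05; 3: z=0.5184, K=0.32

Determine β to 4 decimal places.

β = 0.4560

Rachford–Rice: g(β) = Σ zᵢ(Kᵢ−1)/(1+β(Kᵢ−1)) = 0.
Feasibility: ΣzᵢKᵢ = 1.6374, Σzᵢ/Kᵢ = 1.7776 — both > 1, two phases present.
Newton–Raphson from β = 0.5:
  β = 0.5000: g = -0.04593, g' = -1.0451 → β = 0.4561
  β = 0.4561: g = -0.00003, g' = -1.0457 → β = 0.4560
Converged at β = 0.4560.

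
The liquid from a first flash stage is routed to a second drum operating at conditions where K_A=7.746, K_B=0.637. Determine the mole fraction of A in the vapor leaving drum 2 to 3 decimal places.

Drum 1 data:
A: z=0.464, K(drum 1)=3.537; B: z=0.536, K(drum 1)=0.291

y_A (drum 2) = 0.396

Drum 1:
Let ψ₁ = V/F and solve Σ zᵢ(Kᵢ−1)/(1+ψ₁(Kᵢ−1)) = 0.
Feasibility: ΣzᵢKᵢ = 1.797, Σzᵢ/Kᵢ = 1.973 — both > 1, two phases present.
Binary case is linear: z₁(K₁−1)(1+ψ₁(K₂−1)) + z₂(K₂−1)(1+ψ₁(K₁−1)) = 0
⇒ ψ₁ = [z₁(K₁−1)+z₂(K₂−1)] / [−(K₁−1)(K₂−1)] = 0.7971/1.7987 = 0.443
Drum-1 compositions:
  A: x = 0.218, y = 0.773
  B: x = 0.782, y = 0.227
Drum-2 feed = drum-1 liquid: z₂ = (0.2184, 0.7816).
Drum 2:
Rachford–Rice: g(ψ₂) = Σ zᵢ(Kᵢ−1)/(1+ψ₂(Kᵢ−1)) = 0.
Feasibility: ΣzᵢKᵢ = 2.190, Σzᵢ/Kᵢ = 1.255 — both > 1, two phases present.
Iterate (Newton) starting at ψ₂ = 0.5:
  ψ₂ = 0.500: g = -0.0097, g' = -0.674 → ψ₂ = 0.486
Converged at ψ₂ = 0.486.
  A: x = 0.051, y = 0.396
  B: x = 0.949, y = 0.604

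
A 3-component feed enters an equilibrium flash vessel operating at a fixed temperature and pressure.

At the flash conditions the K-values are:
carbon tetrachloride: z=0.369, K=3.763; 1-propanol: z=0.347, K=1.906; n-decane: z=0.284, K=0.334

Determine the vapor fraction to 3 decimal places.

Let ψ = V/F and solve Σ zᵢ(Kᵢ−1)/(1+ψ(Kᵢ−1)) = 0.
Check two-phase: ΣzᵢKᵢ = 2.145 > 1 and Σzᵢ/Kᵢ = 1.130 > 1, so g(0) = 1.145 > 0 and g(1) = -0.130 < 0.
Newton–Raphson from ψ = 0.5:
  ψ = 0.500: g = 0.3609, g' = -0.915 → ψ = 0.895
  ψ = 0.895: g = -0.0006, g' = -1.092 → ψ = 0.894
Converged at ψ = 0.894.

ψ = 0.894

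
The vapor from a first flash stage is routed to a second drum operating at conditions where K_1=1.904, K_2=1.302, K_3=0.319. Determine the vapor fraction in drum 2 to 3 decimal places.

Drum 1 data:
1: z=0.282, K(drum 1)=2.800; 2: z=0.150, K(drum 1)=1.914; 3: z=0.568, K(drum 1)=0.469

V/F (drum 2) = 0.464

Drum 1:
Rachford–Rice: g(ψ₁) = Σ zᵢ(Kᵢ−1)/(1+ψ₁(Kᵢ−1)) = 0.
Check two-phase: ΣzᵢKᵢ = 1.343 > 1 and Σzᵢ/Kᵢ = 1.390 > 1, so g(0) = 0.343 > 0 and g(1) = -0.390 < 0.
Newton iteration, ψ₁⁰ = 0.5:
  ψ₁ = 0.500: g = -0.0494, g' = -0.609 → ψ₁ = 0.419
  ψ₁ = 0.419: g = 0.0006, g' = -0.627 → ψ₁ = 0.420
Converged at ψ₁ = 0.420.
Drum-1 compositions:
  1: x = 0.161, y = 0.450
  2: x = 0.108, y = 0.207
  3: x = 0.731, y = 0.343
Drum-2 feed = drum-1 vapor: z₂ = (0.4497, 0.2075, 0.3428).
Drum 2:
Rachford–Rice: g(ψ₂) = Σ zᵢ(Kᵢ−1)/(1+ψ₂(Kᵢ−1)) = 0.
Feasibility: ΣzᵢKᵢ = 1.236, Σzᵢ/Kᵢ = 1.470 — both > 1, two phases present.
Newton–Raphson from ψ₂ = 0.52:
  ψ₂ = 0.520: g = -0.0308, g' = -0.565 → ψ₂ = 0.466
  ψ₂ = 0.466: g = -0.0008, g' = -0.537 → ψ₂ = 0.464
Converged at ψ₂ = 0.464.
  1: x = 0.317, y = 0.603
  2: x = 0.182, y = 0.237
  3: x = 0.501, y = 0.160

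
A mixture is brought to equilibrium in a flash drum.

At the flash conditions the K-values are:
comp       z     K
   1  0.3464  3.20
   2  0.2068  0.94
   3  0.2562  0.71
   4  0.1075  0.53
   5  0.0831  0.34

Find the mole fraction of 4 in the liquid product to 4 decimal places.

Let β = V/F and solve Σ zᵢ(Kᵢ−1)/(1+β(Kᵢ−1)) = 0.
Check two-phase: ΣzᵢKᵢ = 1.5700 > 1 and Σzᵢ/Kᵢ = 1.1363 > 1, so g(0) = 0.5700 > 0 and g(1) = -0.1363 < 0.
Newton–Raphson from β = 0.5:
  β = 0.5000: g = 0.11530, g' = -0.5317 → β = 0.7169
  β = 0.7169: g = 0.00865, g' = -0.4720 → β = 0.7352
Converged at β = 0.7352.
Compositions from xᵢ = zᵢ/(1+β(Kᵢ−1)), yᵢ = Kᵢxᵢ:
  1: x = 0.1323, y = 0.4235
  2: x = 0.2163, y = 0.2034
  3: x = 0.3256, y = 0.2312
  4: x = 0.1643, y = 0.0871
  5: x = 0.1614, y = 0.0549

x_4 = 0.1643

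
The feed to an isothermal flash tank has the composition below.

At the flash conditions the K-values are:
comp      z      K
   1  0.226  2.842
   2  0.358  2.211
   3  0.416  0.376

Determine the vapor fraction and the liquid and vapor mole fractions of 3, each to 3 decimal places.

Newton iteration, ψ⁰ = 0.46:
  ψ = 0.460: g = 0.1397, g' = -0.760 → ψ = 0.644
Converged at ψ = 0.644.
Compositions from xᵢ = zᵢ/(1+ψ(Kᵢ−1)), yᵢ = Kᵢxᵢ:
  1: x = 0.103, y = 0.294
  2: x = 0.201, y = 0.445
  3: x = 0.695, y = 0.262

ψ = 0.644, x_3 = 0.695, y_3 = 0.262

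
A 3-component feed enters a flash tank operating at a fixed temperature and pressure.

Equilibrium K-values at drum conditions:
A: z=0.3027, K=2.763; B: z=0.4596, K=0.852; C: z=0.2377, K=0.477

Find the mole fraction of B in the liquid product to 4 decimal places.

x_B = 0.5052

Rachford–Rice: g(V/F) = Σ zᵢ(Kᵢ−1)/(1+V/F(Kᵢ−1)) = 0.
g(0) = ΣzᵢKᵢ − 1 = 0.3413 and g(1) = 1 − Σzᵢ/Kᵢ = -0.1473, so a root lies in (0, 1).
Newton–Raphson from V/F = 0.48:
  V/F = 0.4800: g = 0.04984, g' = -0.4036 → V/F = 0.6035
  V/F = 0.6035: g = 0.00222, g' = -0.3718 → V/F = 0.6095
Converged at V/F = 0.6095.
Compositions from xᵢ = zᵢ/(1+V/F(Kᵢ−1)), yᵢ = Kᵢxᵢ:
  A: x = 0.1459, y = 0.4032
  B: x = 0.5052, y = 0.4304
  C: x = 0.3489, y = 0.1664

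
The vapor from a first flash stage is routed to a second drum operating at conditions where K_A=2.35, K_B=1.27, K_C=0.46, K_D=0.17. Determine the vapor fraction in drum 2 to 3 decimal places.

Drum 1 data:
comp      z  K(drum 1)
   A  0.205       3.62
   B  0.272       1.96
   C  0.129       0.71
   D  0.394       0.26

V/F (drum 2) = 0.656

Drum 1:
Newton iteration, ψ₁⁰ = 0.38:
  ψ₁ = 0.380: g = 0.0128, g' = -0.919 → ψ₁ = 0.394
Converged at ψ₁ = 0.394.
Drum-1 compositions:
  A: x = 0.101, y = 0.365
  B: x = 0.197, y = 0.387
  C: x = 0.146, y = 0.103
  D: x = 0.556, y = 0.145
Drum-2 feed = drum-1 vapor: z₂ = (0.3652, 0.3868, 0.1034, 0.1446).
Drum 2:
Rachford–Rice: g(ψ₂) = Σ zᵢ(Kᵢ−1)/(1+ψ₂(Kᵢ−1)) = 0.
Feasibility: ΣzᵢKᵢ = 1.422, Σzᵢ/Kᵢ = 1.535 — both > 1, two phases present.
Newton iteration, ψ₂⁰ = 0.5:
  ψ₂ = 0.500: g = 0.1047, g' = -0.607 → ψ₂ = 0.673
  ψ₂ = 0.673: g = -0.0126, g' = -0.788 → ψ₂ = 0.657
  ψ₂ = 0.657: g = -0.0002, g' = -0.761 → ψ₂ = 0.656
Converged at ψ₂ = 0.656.
  A: x = 0.194, y = 0.455
  B: x = 0.329, y = 0.417
  C: x = 0.160, y = 0.074
  D: x = 0.318, y = 0.054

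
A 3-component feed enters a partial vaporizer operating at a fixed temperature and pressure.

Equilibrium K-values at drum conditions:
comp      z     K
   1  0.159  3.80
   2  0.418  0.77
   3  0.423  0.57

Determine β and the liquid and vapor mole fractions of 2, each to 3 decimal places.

Material balance + equilibrium reduce to Σ zᵢ(Kᵢ−1)/(1+β(Kᵢ−1)) = 0.
g(0) = ΣzᵢKᵢ − 1 = 0.167 and g(1) = 1 − Σzᵢ/Kᵢ = -0.327, so a root lies in (0, 1).
Iterate (Newton) starting at β = 0.5:
  β = 0.500: g = -0.1548, g' = -0.372 → β = 0.083
  β = 0.083: g = 0.0744, g' = -0.927 → β = 0.164
  β = 0.164: g = 0.0098, g' = -0.701 → β = 0.178
Converged at β = 0.178.
Compositions from xᵢ = zᵢ/(1+β(Kᵢ−1)), yᵢ = Kᵢxᵢ:
  1: x = 0.106, y = 0.403
  2: x = 0.436, y = 0.336
  3: x = 0.458, y = 0.261

β = 0.178, x_2 = 0.436, y_2 = 0.336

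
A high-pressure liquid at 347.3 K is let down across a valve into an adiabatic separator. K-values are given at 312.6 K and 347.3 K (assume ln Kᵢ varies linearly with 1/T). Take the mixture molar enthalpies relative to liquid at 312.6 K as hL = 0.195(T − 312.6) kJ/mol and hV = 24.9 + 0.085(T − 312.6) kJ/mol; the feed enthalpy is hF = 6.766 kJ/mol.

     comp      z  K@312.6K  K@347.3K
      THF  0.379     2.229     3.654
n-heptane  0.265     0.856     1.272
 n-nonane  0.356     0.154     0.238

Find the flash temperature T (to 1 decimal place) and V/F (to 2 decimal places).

Adiabatic flash: solve Rachford–Rice at each trial T, then check hF = ψ·hV(T) + (1−ψ)·hL(T).
  T = 312.6 K: K = (2.229, 0.856, 0.154), RR gives ψ = 0.162, H_out = 4.046 kJ/mol
  T = 347.3 K: K = (3.654, 1.272, 0.238), RR gives ψ = 0.554, H_out = 18.454 kJ/mol
  T = 330.0 K: K = (2.893, 1.055, 0.194), RR gives ψ = 0.399, H_out = 12.562 kJ/mol
  T = 321.3 K: K = (2.548, 0.953, 0.173), RR gives ψ = 0.296, H_out = 8.787 kJ/mol
  T = 317.0 K: K = (2.387, 0.904, 0.164), RR gives ψ = 0.235, H_out = 6.597 kJ/mol
  T = 319.1 K: K = (2.465, 0.928, 0.168), RR gives ψ = 0.266, H_out = 7.699 kJ/mol
Linear interpolation between T = 317.0 (H_out = 6.597) and T = 319.1 (H_out = 7.699) on hF = 6.766 gives T ≈ 317.3 K, at which ψ = 0.24.

T = 317.3 K, V/F = 0.24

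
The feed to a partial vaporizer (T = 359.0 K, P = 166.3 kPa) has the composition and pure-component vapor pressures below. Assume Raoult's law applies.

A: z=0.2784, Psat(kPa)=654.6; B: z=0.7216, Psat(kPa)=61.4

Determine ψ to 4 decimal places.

ψ = 0.1956

Raoult's law: Kᵢ = Pᵢˢᵃᵗ/P = Pᵢˢᵃᵗ/166.3.
  K_A = 654.6/166.3 = 3.936260, K_B = 61.4/166.3 = 0.369212
Material balance + equilibrium reduce to Σ zᵢ(Kᵢ−1)/(1+ψ(Kᵢ−1)) = 0.
Feasibility: ΣzᵢKᵢ = 1.3623, Σzᵢ/Kᵢ = 2.0252 — both > 1, two phases present.
Newton iteration, ψ⁰ = 0.38:
  ψ = 0.3800: g = -0.21232, g' = -1.0329 → ψ = 0.1744
  ψ = 0.1744: g = 0.02912, g' = -1.4121 → ψ = 0.1951
  ψ = 0.1951: g = 0.00072, g' = -1.3437 → ψ = 0.1956
Converged at ψ = 0.1956.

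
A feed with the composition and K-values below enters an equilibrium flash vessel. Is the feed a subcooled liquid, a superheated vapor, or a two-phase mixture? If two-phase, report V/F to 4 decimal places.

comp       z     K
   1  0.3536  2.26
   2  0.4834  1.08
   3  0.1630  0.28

ΣzᵢKᵢ = 1.3668; Σzᵢ/Kᵢ = 1.1862.
Both exceed 1, so a two-phase solution exists.
Let ψ = V/F and solve Σ zᵢ(Kᵢ−1)/(1+ψ(Kᵢ−1)) = 0.
Iterate (Newton) starting at ψ = 0.5:
  ψ = 0.5000: g = 0.12714, g' = -0.4204 → ψ = 0.8024
  ψ = 0.8024: g = -0.02004, g' = -0.6154 → ψ = 0.7698
  ψ = 0.7698: g = -0.00072, g' = -0.5727 → ψ = 0.7686
Converged at ψ = 0.7686.

two-phase, V/F = 0.7686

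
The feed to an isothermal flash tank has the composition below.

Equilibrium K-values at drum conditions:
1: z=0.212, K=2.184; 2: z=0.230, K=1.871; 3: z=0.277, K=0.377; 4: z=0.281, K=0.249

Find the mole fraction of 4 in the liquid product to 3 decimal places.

Material balance + equilibrium reduce to Σ zᵢ(Kᵢ−1)/(1+ψ(Kᵢ−1)) = 0.
Check two-phase: ΣzᵢKᵢ = 1.068 > 1 and Σzᵢ/Kᵢ = 2.083 > 1, so g(0) = 0.068 > 0 and g(1) = -1.083 < 0.
Newton iteration, ψ⁰ = 0.45:
  ψ = 0.450: g = -0.2509, g' = -0.786 → ψ = 0.131
  ψ = 0.131: g = -0.0246, g' = -0.686 → ψ = 0.095
Converged at ψ = 0.095.
Compositions from xᵢ = zᵢ/(1+ψ(Kᵢ−1)), yᵢ = Kᵢxᵢ:
  1: x = 0.191, y = 0.416
  2: x = 0.212, y = 0.397
  3: x = 0.294, y = 0.111
  4: x = 0.303, y = 0.075

x_4 = 0.303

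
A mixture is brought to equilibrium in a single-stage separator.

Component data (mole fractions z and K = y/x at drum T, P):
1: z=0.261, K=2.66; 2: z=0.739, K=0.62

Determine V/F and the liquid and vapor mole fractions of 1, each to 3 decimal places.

Material balance + equilibrium reduce to Σ zᵢ(Kᵢ−1)/(1+V/F(Kᵢ−1)) = 0.
g(0) = ΣzᵢKᵢ − 1 = 0.152 and g(1) = 1 − Σzᵢ/Kᵢ = -0.290, so a root lies in (0, 1).
Binary case is linear: z₁(K₁−1)(1+V/F(K₂−1)) + z₂(K₂−1)(1+V/F(K₁−1)) = 0
⇒ V/F = [z₁(K₁−1)+z₂(K₂−1)] / [−(K₁−1)(K₂−1)] = 0.1524/0.6308 = 0.242
Compositions from xᵢ = zᵢ/(1+V/F(Kᵢ−1)), yᵢ = Kᵢxᵢ:
  1: x = 0.186, y = 0.495
  2: x = 0.814, y = 0.505

V/F = 0.242, x_1 = 0.186, y_1 = 0.495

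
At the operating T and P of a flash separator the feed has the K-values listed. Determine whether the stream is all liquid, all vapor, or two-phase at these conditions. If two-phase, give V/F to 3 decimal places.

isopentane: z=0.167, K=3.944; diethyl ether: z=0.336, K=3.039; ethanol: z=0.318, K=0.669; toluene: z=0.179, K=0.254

two-phase, V/F = 0.729

ΣzᵢKᵢ = 1.938; Σzᵢ/Kᵢ = 1.333.
Both exceed 1, so a two-phase solution exists.
Material balance + equilibrium reduce to Σ zᵢ(Kᵢ−1)/(1+ψ(Kᵢ−1)) = 0.
Iterate (Newton) starting at ψ = 0.53:
  ψ = 0.530: g = 0.1728, g' = -0.867 → ψ = 0.729
Converged at ψ = 0.729.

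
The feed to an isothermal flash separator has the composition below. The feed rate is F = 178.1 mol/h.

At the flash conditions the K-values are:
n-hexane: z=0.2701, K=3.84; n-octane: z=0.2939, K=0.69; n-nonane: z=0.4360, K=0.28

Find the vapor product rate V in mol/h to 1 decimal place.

Let ψ = V/F and solve Σ zᵢ(Kᵢ−1)/(1+ψ(Kᵢ−1)) = 0.
Feasibility: ΣzᵢKᵢ = 1.3621, Σzᵢ/Kᵢ = 2.0534 — both > 1, two phases present.
Newton–Raphson from ψ = 0.5:
  ψ = 0.5000: g = -0.28134, g' = -0.9634 → ψ = 0.2080
  ψ = 0.2080: g = 0.01568, g' = -1.2060 → ψ = 0.2210
  ψ = 0.2210: g = 0.00021, g' = -1.1746 → ψ = 0.2211
Converged at ψ = 0.2211.
Then V = ψ·F = 0.2211·178.1 = 39.4 mol/h and L = F − V = 138.7 mol/h.

V = 39.4 mol/h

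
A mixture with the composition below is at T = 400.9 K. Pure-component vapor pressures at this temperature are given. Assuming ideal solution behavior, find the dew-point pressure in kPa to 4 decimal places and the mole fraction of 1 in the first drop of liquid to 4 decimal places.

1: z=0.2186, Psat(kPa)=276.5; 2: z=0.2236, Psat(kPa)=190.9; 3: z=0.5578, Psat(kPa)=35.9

Pdew = 57.1445 kPa, x_1 = 0.0452

At the dew point ψ → 1, so Σzᵢ/Kᵢ = 1 with Kᵢ = Pᵢˢᵃᵗ/P ⇒ 1/P = Σzᵢ/Pᵢˢᵃᵗ.
1/P = 0.2186/276.5 + 0.2236/190.9 + 0.5578/35.9 = 0.0174995 ⇒ P = 57.1445 kPa
xᵢ = zᵢP/Pᵢˢᵃᵗ ⇒ x_1 = 0.2186·57.1445/276.5 = 0.0452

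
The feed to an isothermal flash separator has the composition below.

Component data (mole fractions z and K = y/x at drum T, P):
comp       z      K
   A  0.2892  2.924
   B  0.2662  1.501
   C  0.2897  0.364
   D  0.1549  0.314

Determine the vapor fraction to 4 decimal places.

Rachford–Rice: g(ψ) = Σ zᵢ(Kᵢ−1)/(1+ψ(Kᵢ−1)) = 0.
Check two-phase: ΣzᵢKᵢ = 1.3993 > 1 and Σzᵢ/Kᵢ = 1.5654 > 1, so g(0) = 0.3993 > 0 and g(1) = -0.5654 < 0.
Iterate (Newton) starting at ψ = 0.5:
  ψ = 0.5000: g = -0.04165, g' = -0.7416 → ψ = 0.4438
  ψ = 0.4438: g = -0.00026, g' = -0.7344 → ψ = 0.4435
Converged at ψ = 0.4435.

ψ = 0.4435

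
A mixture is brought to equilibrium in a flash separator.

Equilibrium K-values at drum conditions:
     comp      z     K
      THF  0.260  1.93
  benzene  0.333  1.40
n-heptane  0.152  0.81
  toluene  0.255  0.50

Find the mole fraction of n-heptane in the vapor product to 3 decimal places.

y_n-heptane = 0.144

Let β = V/F and solve Σ zᵢ(Kᵢ−1)/(1+β(Kᵢ−1)) = 0.
Check two-phase: ΣzᵢKᵢ = 1.219 > 1 and Σzᵢ/Kᵢ = 1.070 > 1, so g(0) = 0.219 > 0 and g(1) = -0.070 < 0.
Newton iteration, β⁰ = 0.41:
  β = 0.410: g = 0.0978, g' = -0.265 → β = 0.780
  β = 0.780: g = -0.0012, g' = -0.285 → β = 0.776
Converged at β = 0.776.
Compositions from xᵢ = zᵢ/(1+β(Kᵢ−1)), yᵢ = Kᵢxᵢ:
  THF: x = 0.151, y = 0.292
  benzene: x = 0.254, y = 0.356
  n-heptane: x = 0.178, y = 0.144
  toluene: x = 0.417, y = 0.208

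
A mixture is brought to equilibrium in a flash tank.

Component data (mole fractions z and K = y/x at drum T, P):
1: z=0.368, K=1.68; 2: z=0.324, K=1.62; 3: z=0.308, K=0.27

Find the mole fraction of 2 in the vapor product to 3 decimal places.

Newton iteration, ψ⁰ = 0.5:
  ψ = 0.500: g = -0.0140, g' = -0.574 → ψ = 0.476
  ψ = 0.476: g = -0.0002, g' = -0.557 → ψ = 0.475
Converged at ψ = 0.475.
Compositions from xᵢ = zᵢ/(1+ψ(Kᵢ−1)), yᵢ = Kᵢxᵢ:
  1: x = 0.278, y = 0.467
  2: x = 0.250, y = 0.405
  3: x = 0.472, y = 0.127

y_2 = 0.405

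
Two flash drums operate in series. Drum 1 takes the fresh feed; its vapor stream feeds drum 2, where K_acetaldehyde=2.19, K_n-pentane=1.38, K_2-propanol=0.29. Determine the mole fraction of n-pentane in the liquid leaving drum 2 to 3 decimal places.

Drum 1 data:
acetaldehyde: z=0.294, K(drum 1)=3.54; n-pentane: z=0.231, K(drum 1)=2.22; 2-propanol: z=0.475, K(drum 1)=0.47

Drum 1:
Newton–Raphson from ψ₁ = 0.65:
  ψ₁ = 0.650: g = 0.0548, g' = -0.687 → ψ₁ = 0.730
Converged at ψ₁ = 0.730.
Drum-1 compositions:
  acetaldehyde: x = 0.103, y = 0.365
  n-pentane: x = 0.122, y = 0.271
  2-propanol: x = 0.775, y = 0.364
Drum-2 feed = drum-1 vapor: z₂ = (0.3646, 0.2712, 0.3642).
Drum 2:
Let ψ₂ = V/F and solve Σ zᵢ(Kᵢ−1)/(1+ψ₂(Kᵢ−1)) = 0.
g(0) = ΣzᵢKᵢ − 1 = 0.278 and g(1) = 1 − Σzᵢ/Kᵢ = -0.619, so a root lies in (0, 1).
Newton iteration, ψ₂⁰ = 0.55:
  ψ₂ = 0.550: g = -0.0767, g' = -0.710 → ψ₂ = 0.442
  ψ₂ = 0.442: g = -0.0042, g' = -0.640 → ψ₂ = 0.435
Converged at ψ₂ = 0.435.
  acetaldehyde: x = 0.240, y = 0.526
  n-pentane: x = 0.233, y = 0.321
  2-propanol: x = 0.527, y = 0.153

x_n-pentane (drum 2) = 0.233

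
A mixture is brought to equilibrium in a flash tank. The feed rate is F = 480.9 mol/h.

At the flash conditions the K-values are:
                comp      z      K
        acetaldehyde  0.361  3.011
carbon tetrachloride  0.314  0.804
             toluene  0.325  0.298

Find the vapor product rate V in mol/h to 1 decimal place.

Rachford–Rice: g(β) = Σ zᵢ(Kᵢ−1)/(1+β(Kᵢ−1)) = 0.
g(0) = ΣzᵢKᵢ − 1 = 0.436 and g(1) = 1 − Σzᵢ/Kᵢ = -0.601, so a root lies in (0, 1).
Iterate (Newton) starting at β = 0.54:
  β = 0.540: g = -0.0882, g' = -0.766 → β = 0.425
  β = 0.425: g = -0.0007, g' = -0.764 → β = 0.424
Converged at β = 0.424.
Then V = β·F = 0.4239·480.9 = 203.8 mol/h and L = F − V = 277.1 mol/h.

V = 203.8 mol/h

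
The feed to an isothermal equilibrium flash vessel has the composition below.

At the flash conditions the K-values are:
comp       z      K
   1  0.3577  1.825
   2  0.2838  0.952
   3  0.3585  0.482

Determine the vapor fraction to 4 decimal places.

ψ = 0.3098

Rachford–Rice: g(ψ) = Σ zᵢ(Kᵢ−1)/(1+ψ(Kᵢ−1)) = 0.
g(0) = ΣzᵢKᵢ − 1 = 0.0958 and g(1) = 1 − Σzᵢ/Kᵢ = -0.2379, so a root lies in (0, 1).
Newton iteration, ψ⁰ = 0.5:
  ψ = 0.5000: g = -0.05565, g' = -0.2979 → ψ = 0.3132
  ψ = 0.3132: g = -0.00099, g' = -0.2915 → ψ = 0.3098
Converged at ψ = 0.3098.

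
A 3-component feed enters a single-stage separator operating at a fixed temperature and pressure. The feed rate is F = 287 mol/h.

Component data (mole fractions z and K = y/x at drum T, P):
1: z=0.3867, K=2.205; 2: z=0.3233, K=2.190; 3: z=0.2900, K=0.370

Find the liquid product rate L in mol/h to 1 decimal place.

L = 33.0 mol/h

Let ψ = V/F and solve Σ zᵢ(Kᵢ−1)/(1+ψ(Kᵢ−1)) = 0.
Feasibility: ΣzᵢKᵢ = 1.6680, Σzᵢ/Kᵢ = 1.1068 — both > 1, two phases present.
Newton–Raphson from ψ = 0.5:
  ψ = 0.5000: g = 0.26527, g' = -0.6439 → ψ = 0.9120
  ψ = 0.9120: g = -0.02291, g' = -0.8686 → ψ = 0.8856
  ψ = 0.8856: g = -0.00054, g' = -0.8289 → ψ = 0.8849
Converged at ψ = 0.8849.
Then V = ψ·F = 0.8849·287 = 254.0 mol/h and L = F − V = 33.0 mol/h.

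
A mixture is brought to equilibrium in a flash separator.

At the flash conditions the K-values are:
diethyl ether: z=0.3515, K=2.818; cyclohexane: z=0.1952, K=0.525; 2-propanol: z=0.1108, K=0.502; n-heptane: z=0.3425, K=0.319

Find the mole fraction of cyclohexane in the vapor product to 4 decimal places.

y_cyclohexane = 0.1156

Iterate (Newton) starting at ψ = 0.65:
  ψ = 0.6500: g = -0.34130, g' = -0.9077 → ψ = 0.2740
  ψ = 0.2740: g = -0.03066, g' = -0.8528 → ψ = 0.2380
  ψ = 0.2380: g = 0.00053, g' = -0.8836 → ψ = 0.2386
Converged at ψ = 0.2386.
Compositions from xᵢ = zᵢ/(1+ψ(Kᵢ−1)), yᵢ = Kᵢxᵢ:
  diethyl ether: x = 0.2452, y = 0.6908
  cyclohexane: x = 0.2202, y = 0.1156
  2-propanol: x = 0.1257, y = 0.0631
  n-heptane: x = 0.4090, y = 0.1305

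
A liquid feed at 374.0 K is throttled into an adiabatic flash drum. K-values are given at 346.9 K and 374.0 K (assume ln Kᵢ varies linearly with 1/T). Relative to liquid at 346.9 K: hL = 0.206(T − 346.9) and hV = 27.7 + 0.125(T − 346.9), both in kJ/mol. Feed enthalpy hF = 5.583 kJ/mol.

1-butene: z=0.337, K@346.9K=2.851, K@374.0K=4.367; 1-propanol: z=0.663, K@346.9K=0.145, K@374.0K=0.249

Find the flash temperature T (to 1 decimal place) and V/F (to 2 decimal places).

Adiabatic flash: solve Rachford–Rice at each trial T, then check hF = ψ·hV(T) + (1−ψ)·hL(T).
  T = 346.9 K: K = (2.851, 0.145), RR gives ψ = 0.036, H_out = 0.996 kJ/mol
  T = 374.0 K: K = (4.367, 0.249), RR gives ψ = 0.252, H_out = 12.005 kJ/mol
  T = 360.4 K: K = (3.554, 0.192), RR gives ψ = 0.157, H_out = 6.968 kJ/mol
  T = 353.6 K: K = (3.187, 0.167), RR gives ψ = 0.101, H_out = 4.136 kJ/mol
  T = 357.0 K: K = (3.367, 0.179), RR gives ψ = 0.130, H_out = 5.588 kJ/mol
  T = 355.3 K: K = (3.277, 0.173), RR gives ψ = 0.116, H_out = 4.872 kJ/mol
Linear interpolation between T = 355.3 (H_out = 4.872) and T = 357.0 (H_out = 5.588) on hF = 5.583 gives T ≈ 357.0 K, at which ψ = 0.13.

T = 357.0 K, V/F = 0.13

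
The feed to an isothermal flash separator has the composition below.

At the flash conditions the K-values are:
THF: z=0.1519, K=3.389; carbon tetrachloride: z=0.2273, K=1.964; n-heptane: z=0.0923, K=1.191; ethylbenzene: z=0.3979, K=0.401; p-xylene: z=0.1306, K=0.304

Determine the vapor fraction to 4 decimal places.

ψ = 0.2900

Material balance + equilibrium reduce to Σ zᵢ(Kᵢ−1)/(1+ψ(Kᵢ−1)) = 0.
g(0) = ΣzᵢKᵢ − 1 = 0.2704 and g(1) = 1 − Σzᵢ/Kᵢ = -0.6599, so a root lies in (0, 1).
Newton iteration, ψ⁰ = 0.32:
  ψ = 0.3200: g = -0.02207, g' = -0.7280 → ψ = 0.2897
  ψ = 0.2897: g = 0.00022, g' = -0.7432 → ψ = 0.2900
Converged at ψ = 0.2900.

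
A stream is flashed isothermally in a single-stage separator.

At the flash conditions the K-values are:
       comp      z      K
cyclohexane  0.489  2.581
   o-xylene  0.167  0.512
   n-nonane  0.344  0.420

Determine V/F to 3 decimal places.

V/F = 0.564

Iterate (Newton) starting at V/F = 0.44:
  V/F = 0.440: g = 0.0843, g' = -0.698 → V/F = 0.561
  V/F = 0.561: g = 0.0019, g' = -0.673 → V/F = 0.564
Converged at V/F = 0.564.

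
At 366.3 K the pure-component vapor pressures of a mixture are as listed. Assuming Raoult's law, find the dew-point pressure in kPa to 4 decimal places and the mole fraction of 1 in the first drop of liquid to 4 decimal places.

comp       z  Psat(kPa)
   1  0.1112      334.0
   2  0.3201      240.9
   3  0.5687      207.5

Pdew = 227.1476 kPa, x_1 = 0.0756

At the dew point ψ → 1, so Σzᵢ/Kᵢ = 1 with Kᵢ = Pᵢˢᵃᵗ/P ⇒ 1/P = Σzᵢ/Pᵢˢᵃᵗ.
1/P = 0.1112/334.0 + 0.3201/240.9 + 0.5687/207.5 = 0.0044024 ⇒ P = 227.1476 kPa
xᵢ = zᵢP/Pᵢˢᵃᵗ ⇒ x_1 = 0.1112·227.1476/334.0 = 0.0756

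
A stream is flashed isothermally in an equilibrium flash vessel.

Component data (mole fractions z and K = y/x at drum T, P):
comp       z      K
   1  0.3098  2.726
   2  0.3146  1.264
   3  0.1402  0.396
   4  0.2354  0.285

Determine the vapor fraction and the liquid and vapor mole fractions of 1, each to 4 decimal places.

ψ = 0.4661, x_1 = 0.1717, y_1 = 0.4680

Newton–Raphson from ψ = 0.5:
  ψ = 0.5000: g = -0.02289, g' = -0.6795 → ψ = 0.4663
  ψ = 0.4663: g = -0.00016, g' = -0.6707 → ψ = 0.4661
Converged at ψ = 0.4661.
Compositions from xᵢ = zᵢ/(1+ψ(Kᵢ−1)), yᵢ = Kᵢxᵢ:
  1: x = 0.1717, y = 0.4680
  2: x = 0.2801, y = 0.3541
  3: x = 0.1951, y = 0.0773
  4: x = 0.3530, y = 0.1006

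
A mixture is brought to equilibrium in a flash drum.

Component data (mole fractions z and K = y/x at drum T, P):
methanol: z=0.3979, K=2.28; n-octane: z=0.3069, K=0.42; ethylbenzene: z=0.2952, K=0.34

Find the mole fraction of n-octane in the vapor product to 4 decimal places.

y_n-octane = 0.1432

Rachford–Rice: g(ψ) = Σ zᵢ(Kᵢ−1)/(1+ψ(Kᵢ−1)) = 0.
g(0) = ΣzᵢKᵢ − 1 = 0.1365 and g(1) = 1 − Σzᵢ/Kᵢ = -0.7735, so a root lies in (0, 1).
Newton–Raphson from ψ = 0.56:
  ψ = 0.5600: g = -0.27603, g' = -0.7712 → ψ = 0.2021
  ψ = 0.2021: g = -0.02181, g' = -0.7152 → ψ = 0.1716
  ψ = 0.1716: g = 0.00020, g' = -0.7291 → ψ = 0.1719
Converged at ψ = 0.1719.
Compositions from xᵢ = zᵢ/(1+ψ(Kᵢ−1)), yᵢ = Kᵢxᵢ:
  methanol: x = 0.3261, y = 0.7436
  n-octane: x = 0.3409, y = 0.1432
  ethylbenzene: x = 0.3330, y = 0.1132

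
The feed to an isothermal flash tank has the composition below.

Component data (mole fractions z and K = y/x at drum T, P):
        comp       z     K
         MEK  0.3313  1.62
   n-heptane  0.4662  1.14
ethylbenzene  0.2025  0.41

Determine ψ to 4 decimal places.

Newton–Raphson from ψ = 0.47:
  ψ = 0.4700: g = 0.05498, g' = -0.2194 → ψ = 0.7206
  ψ = 0.7206: g = -0.00658, g' = -0.2817 → ψ = 0.6973
  ψ = 0.6973: g = -0.00010, g' = -0.2731 → ψ = 0.6969
Converged at ψ = 0.6969.

ψ = 0.6969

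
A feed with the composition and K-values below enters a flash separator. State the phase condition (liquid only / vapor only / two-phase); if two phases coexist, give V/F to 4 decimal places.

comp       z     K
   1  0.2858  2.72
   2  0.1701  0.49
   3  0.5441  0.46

two-phase, V/F = 0.1211

ΣzᵢKᵢ = 1.1110; Σzᵢ/Kᵢ = 1.6350.
Both exceed 1, so a two-phase solution exists.
Let ψ = V/F and solve Σ zᵢ(Kᵢ−1)/(1+ψ(Kᵢ−1)) = 0.
Newton iteration, ψ⁰ = 0.48:
  ψ = 0.4800: g = -0.24222, g' = -0.6204 → ψ = 0.0896
  ψ = 0.0896: g = 0.02631, g' = -0.8586 → ψ = 0.1202
  ψ = 0.1202: g = 0.00073, g' = -0.8123 → ψ = 0.1211
Converged at ψ = 0.1211.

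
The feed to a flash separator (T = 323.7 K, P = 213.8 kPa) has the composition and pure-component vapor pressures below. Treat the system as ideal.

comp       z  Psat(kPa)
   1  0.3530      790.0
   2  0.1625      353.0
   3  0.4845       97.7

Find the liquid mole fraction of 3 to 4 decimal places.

x_3 = 0.7608

Raoult's law: Kᵢ = Pᵢˢᵃᵗ/P = Pᵢˢᵃᵗ/213.8.
  K_1 = 790.0/213.8 = 3.695042, K_2 = 353.0/213.8 = 1.651076, K_3 = 97.7/213.8 = 0.456969
Rachford–Rice: g(V/F) = Σ zᵢ(Kᵢ−1)/(1+V/F(Kᵢ−1)) = 0.
Check two-phase: ΣzᵢKᵢ = 1.7941 > 1 and Σzᵢ/Kᵢ = 1.2542 > 1, so g(0) = 0.7941 > 0 and g(1) = -0.2542 < 0.
Newton iteration, V/F⁰ = 0.35:
  V/F = 0.3500: g = 0.25089, g' = -0.9424 → V/F = 0.6162
  V/F = 0.6162: g = 0.03765, g' = -0.7200 → V/F = 0.6685
  V/F = 0.6685: g = 0.00024, g' = -0.7122 → V/F = 0.6688
Converged at V/F = 0.6688.
Compositions from xᵢ = zᵢ/(1+V/F(Kᵢ−1)), yᵢ = Kᵢxᵢ:
  1: x = 0.1260, y = 0.4654
  2: x = 0.1132, y = 0.1869
  3: x = 0.7608, y = 0.3477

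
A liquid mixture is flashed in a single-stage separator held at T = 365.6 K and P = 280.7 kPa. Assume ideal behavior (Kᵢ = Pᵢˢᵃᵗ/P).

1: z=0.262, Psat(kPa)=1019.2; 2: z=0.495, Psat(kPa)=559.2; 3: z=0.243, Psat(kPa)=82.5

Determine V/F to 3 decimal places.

Raoult's law: Kᵢ = Pᵢˢᵃᵗ/P = Pᵢˢᵃᵗ/280.7.
  K_1 = 1019.2/280.7 = 3.63092, K_2 = 559.2/280.7 = 1.99216, K_3 = 82.5/280.7 = 0.29391
Newton iteration, V/F⁰ = 0.65:
  V/F = 0.650: g = 0.2358, g' = -0.841 → V/F = 0.930
  V/F = 0.930: g = -0.0449, g' = -1.314 → V/F = 0.896
  V/F = 0.896: g = -0.0021, g' = -1.196 → V/F = 0.895
Converged at V/F = 0.895.

V/F = 0.895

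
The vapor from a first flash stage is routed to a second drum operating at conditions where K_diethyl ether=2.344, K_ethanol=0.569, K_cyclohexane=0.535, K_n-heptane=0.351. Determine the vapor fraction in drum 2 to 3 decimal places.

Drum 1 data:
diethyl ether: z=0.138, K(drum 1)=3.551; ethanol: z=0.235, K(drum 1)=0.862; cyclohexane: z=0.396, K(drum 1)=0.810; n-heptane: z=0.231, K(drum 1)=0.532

V/F (drum 2) = 0.149

Drum 1:
Material balance + equilibrium reduce to Σ zᵢ(Kᵢ−1)/(1+ψ₁(Kᵢ−1)) = 0.
Feasibility: ΣzᵢKᵢ = 1.136, Σzᵢ/Kᵢ = 1.235 — both > 1, two phases present.
Newton–Raphson from ψ₁ = 0.45:
  ψ₁ = 0.450: g = -0.0899, g' = -0.298 → ψ₁ = 0.148
  ψ₁ = 0.148: g = 0.0287, g' = -0.551 → ψ₁ = 0.200
  ψ₁ = 0.200: g = 0.0021, g' = -0.475 → ψ₁ = 0.205
Converged at ψ₁ = 0.205.
Drum-1 compositions:
  diethyl ether: x = 0.091, y = 0.322
  ethanol: x = 0.242, y = 0.208
  cyclohexane: x = 0.412, y = 0.334
  n-heptane: x = 0.255, y = 0.136
Drum-2 feed = drum-1 vapor: z₂ = (0.3219, 0.2085, 0.3337, 0.1359).
Drum 2:
Material balance + equilibrium reduce to Σ zᵢ(Kᵢ−1)/(1+ψ₂(Kᵢ−1)) = 0.
Feasibility: ΣzᵢKᵢ = 1.099, Σzᵢ/Kᵢ = 1.515 — both > 1, two phases present.
Newton iteration, ψ₂⁰ = 0.63:
  ψ₂ = 0.630: g = -0.2578, g' = -0.552 → ψ₂ = 0.163
  ψ₂ = 0.163: g = -0.0081, g' = -0.592 → ψ₂ = 0.149
Converged at ψ₂ = 0.149.
  diethyl ether: x = 0.268, y = 0.629
  ethanol: x = 0.223, y = 0.127
  cyclohexane: x = 0.359, y = 0.192
  n-heptane: x = 0.150, y = 0.053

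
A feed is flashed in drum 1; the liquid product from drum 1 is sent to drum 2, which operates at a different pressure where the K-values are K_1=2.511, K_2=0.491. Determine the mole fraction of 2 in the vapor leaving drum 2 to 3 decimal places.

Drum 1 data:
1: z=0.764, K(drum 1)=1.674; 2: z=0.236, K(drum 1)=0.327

Drum 1:
Rachford–Rice: g(ψ₁) = Σ zᵢ(Kᵢ−1)/(1+ψ₁(Kᵢ−1)) = 0.
Check two-phase: ΣzᵢKᵢ = 1.356 > 1 and Σzᵢ/Kᵢ = 1.178 > 1, so g(0) = 0.356 > 0 and g(1) = -0.178 < 0.
Iterate (Newton) starting at ψ₁ = 0.5:
  ψ₁ = 0.500: g = 0.1458, g' = -0.437 → ψ₁ = 0.834
  ψ₁ = 0.834: g = -0.0321, g' = -0.697 → ψ₁ = 0.788
  ψ₁ = 0.788: g = -0.0016, g' = -0.632 → ψ₁ = 0.785
Converged at ψ₁ = 0.785.
Drum-1 compositions:
  1: x = 0.500, y = 0.836
  2: x = 0.500, y = 0.164
Drum-2 feed = drum-1 liquid: z₂ = (0.4996, 0.5004).
Drum 2:
Binary case is linear: z₁(K₁−1)(1+ψ₂(K₂−1)) + z₂(K₂−1)(1+ψ₂(K₁−1)) = 0
⇒ ψ₂ = [z₁(K₁−1)+z₂(K₂−1)] / [−(K₁−1)(K₂−1)] = 0.5003/0.7691 = 0.650
  1: x = 0.252, y = 0.633
  2: x = 0.748, y = 0.367

y_2 (drum 2) = 0.367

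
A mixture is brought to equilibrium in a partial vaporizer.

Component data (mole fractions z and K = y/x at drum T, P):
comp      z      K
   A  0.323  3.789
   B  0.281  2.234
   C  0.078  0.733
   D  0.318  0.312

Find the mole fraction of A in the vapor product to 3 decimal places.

Material balance + equilibrium reduce to Σ zᵢ(Kᵢ−1)/(1+ψ(Kᵢ−1)) = 0.
Check two-phase: ΣzᵢKᵢ = 2.008 > 1 and Σzᵢ/Kᵢ = 1.337 > 1, so g(0) = 1.008 > 0 and g(1) = -0.337 < 0.
Iterate (Newton) starting at ψ = 0.6:
  ψ = 0.600: g = 0.1388, g' = -0.937 → ψ = 0.748
  ψ = 0.748: g = -0.0047, g' = -1.027 → ψ = 0.744
Converged at ψ = 0.744.
Compositions from xᵢ = zᵢ/(1+ψ(Kᵢ−1)), yᵢ = Kᵢxᵢ:
  A: x = 0.105, y = 0.398
  B: x = 0.147, y = 0.327
  C: x = 0.097, y = 0.071
  D: x = 0.651, y = 0.203

y_A = 0.398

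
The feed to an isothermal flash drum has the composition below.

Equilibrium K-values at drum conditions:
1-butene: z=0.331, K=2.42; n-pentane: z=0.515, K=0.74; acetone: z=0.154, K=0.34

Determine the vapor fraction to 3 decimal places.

Let ψ = V/F and solve Σ zᵢ(Kᵢ−1)/(1+ψ(Kᵢ−1)) = 0.
Feasibility: ΣzᵢKᵢ = 1.234, Σzᵢ/Kᵢ = 1.286 — both > 1, two phases present.
Newton iteration, ψ⁰ = 0.5:
  ψ = 0.500: g = -0.0307, g' = -0.424 → ψ = 0.427
  ψ = 0.427: g = 0.0003, g' = -0.433 → ψ = 0.428
Converged at ψ = 0.428.

ψ = 0.428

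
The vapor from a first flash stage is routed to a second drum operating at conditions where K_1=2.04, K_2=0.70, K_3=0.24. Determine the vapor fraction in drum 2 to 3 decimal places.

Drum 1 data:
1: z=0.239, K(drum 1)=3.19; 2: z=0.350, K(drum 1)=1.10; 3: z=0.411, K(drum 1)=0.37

V/F (drum 2) = 0.358

Drum 1:
Let ψ₁ = V/F and solve Σ zᵢ(Kᵢ−1)/(1+ψ₁(Kᵢ−1)) = 0.
g(0) = ΣzᵢKᵢ − 1 = 0.299 and g(1) = 1 − Σzᵢ/Kᵢ = -0.504, so a root lies in (0, 1).
Newton iteration, ψ₁⁰ = 0.5:
  ψ₁ = 0.500: g = -0.0948, g' = -0.612 → ψ₁ = 0.345
  ψ₁ = 0.345: g = 0.0011, g' = -0.641 → ψ₁ = 0.347
Converged at ψ₁ = 0.347.
Drum-1 compositions:
  1: x = 0.136, y = 0.433
  2: x = 0.338, y = 0.372
  3: x = 0.526, y = 0.195
Drum-2 feed = drum-1 vapor: z₂ = (0.4333, 0.3721, 0.1946).
Drum 2:
Material balance + equilibrium reduce to Σ zᵢ(Kᵢ−1)/(1+ψ₂(Kᵢ−1)) = 0.
Feasibility: ΣzᵢKᵢ = 1.191, Σzᵢ/Kᵢ = 1.555 — both > 1, two phases present.
Iterate (Newton) starting at ψ₂ = 0.5:
  ψ₂ = 0.500: g = -0.0734, g' = -0.542 → ψ₂ = 0.365
  ψ₂ = 0.365: g = -0.0031, g' = -0.504 → ψ₂ = 0.358
Converged at ψ₂ = 0.358.
  1: x = 0.316, y = 0.644
  2: x = 0.417, y = 0.292
  3: x = 0.267, y = 0.064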